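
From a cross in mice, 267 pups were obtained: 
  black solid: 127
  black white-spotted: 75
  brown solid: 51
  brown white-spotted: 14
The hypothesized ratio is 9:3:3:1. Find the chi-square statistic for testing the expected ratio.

16.452

Under the 9:3:3:1 hypothesis (Σ ratio = 16, N = 267):
  black solid: 267 × 9/16 = 150.1875
  black white-spotted: 267 × 3/16 = 50.0625
  brown solid: 267 × 3/16 = 50.0625
  brown white-spotted: 267 × 1/16 = 16.6875
χ² = Σ (O − E)² / E
  black solid: (127 − 150.1875)² / 150.1875 = 3.5799
  black white-spotted: (75 − 50.0625)² / 50.0625 = 12.4221
  brown solid: (51 − 50.0625)² / 50.0625 = 0.0176
  brown white-spotted: (14 − 16.6875)² / 16.6875 = 0.4328
χ² = 3.5799 + 12.4221 + 0.0176 + 0.4328 = 16.4524 ≈ 16.452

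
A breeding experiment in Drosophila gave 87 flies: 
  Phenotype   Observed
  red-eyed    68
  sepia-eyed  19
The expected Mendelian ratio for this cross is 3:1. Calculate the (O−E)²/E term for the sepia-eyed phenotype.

Under the 3:1 hypothesis (Σ ratio = 4, N = 87):
  red-eyed: 87 × 3/4 = 65.25
  sepia-eyed: 87 × 1/4 = 21.75
Contribution of sepia-eyed: (19 − 21.75)² / 21.75 = 0.3477

0.348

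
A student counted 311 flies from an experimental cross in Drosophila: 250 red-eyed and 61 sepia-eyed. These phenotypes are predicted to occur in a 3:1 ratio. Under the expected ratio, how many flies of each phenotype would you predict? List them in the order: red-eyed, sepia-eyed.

233.25, 77.75

The 3:1 ratio has 4 parts, so with N = 311 the expected counts are:
  red-eyed: 311 × 3/4 = 233.25
  sepia-eyed: 311 × 1/4 = 77.75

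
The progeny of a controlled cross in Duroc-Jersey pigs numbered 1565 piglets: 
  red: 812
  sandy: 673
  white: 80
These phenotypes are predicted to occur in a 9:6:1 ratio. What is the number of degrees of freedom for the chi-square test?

2

A goodness-of-fit test with 3 phenotype classes has df = 3 − 1 = 2.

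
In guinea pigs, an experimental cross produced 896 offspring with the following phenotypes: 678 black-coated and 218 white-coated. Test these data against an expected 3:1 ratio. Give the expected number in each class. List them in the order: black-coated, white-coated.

672, 224

Expected counts for N = 896 under a 3:1 ratio (total parts = 4):
  black-coated: 896 × 3/4 = 672
  white-coated: 896 × 1/4 = 224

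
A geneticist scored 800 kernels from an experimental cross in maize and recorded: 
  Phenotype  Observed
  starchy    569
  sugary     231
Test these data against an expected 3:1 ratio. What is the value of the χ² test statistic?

Total ratio parts = 4. Expected numbers out of 800:
  starchy: 800 × 3/4 = 600
  sugary: 800 × 1/4 = 200
χ² = Σ (O − E)² / E
  starchy: (569 − 600)² / 600 = 1.6017
  sugary: (231 − 200)² / 200 = 4.8050
χ² = 1.6017 + 4.8050 = 6.4067 ≈ 6.407

6.407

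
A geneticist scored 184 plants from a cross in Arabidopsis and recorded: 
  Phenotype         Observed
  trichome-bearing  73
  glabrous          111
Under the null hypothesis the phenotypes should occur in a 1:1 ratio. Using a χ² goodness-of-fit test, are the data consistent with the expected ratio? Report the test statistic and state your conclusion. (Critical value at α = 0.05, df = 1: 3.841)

7.848; not consistent

Expected counts for N = 184 under a 1:1 ratio (total parts = 2):
  trichome-bearing: 184 × 1/2 = 92
  glabrous: 184 × 1/2 = 92
χ² = Σ (O − E)² / E
  trichome-bearing: (73 − 92)² / 92 = 3.9239
  glabrous: (111 − 92)² / 92 = 3.9239
χ² = 3.9239 + 3.9239 = 7.8478 ≈ 7.848
Degrees of freedom = 2 − 1 = 1; critical value at α = 0.05 is 3.841.
Since 7.848 > 3.841, we reject the null hypothesis — the data do not fit the 1:1 ratio.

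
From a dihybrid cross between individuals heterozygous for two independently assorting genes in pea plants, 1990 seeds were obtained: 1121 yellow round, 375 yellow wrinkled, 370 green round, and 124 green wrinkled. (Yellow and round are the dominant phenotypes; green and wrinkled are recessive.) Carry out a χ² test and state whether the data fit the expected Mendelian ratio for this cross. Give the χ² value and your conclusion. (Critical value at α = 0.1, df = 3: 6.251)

0.039; consistent

A dihybrid F₂ with independent assortment and complete dominance at both loci gives a 9:3:3:1 phenotypic ratio.
Under the 9:3:3:1 hypothesis (Σ ratio = 16, N = 1990):
  yellow round: 1990 × 9/16 = 1119.375
  yellow wrinkled: 1990 × 3/16 = 373.125
  green round: 1990 × 3/16 = 373.125
  green wrinkled: 1990 × 1/16 = 124.375
χ² = Σ (O − E)² / E
  yellow round: (1121 − 1119.375)² / 1119.375 = 0.0024
  yellow wrinkled: (375 − 373.125)² / 373.125 = 0.0094
  green round: (370 − 373.125)² / 373.125 = 0.0262
  green wrinkled: (124 − 124.375)² / 124.375 = 0.0011
χ² = 0.0024 + 0.0094 + 0.0262 + 0.0011 = 0.0391 ≈ 0.039
Degrees of freedom = 4 − 1 = 3; critical value at α = 0.1 is 6.251.
Since 0.039 < 6.251, we fail to reject the null hypothesis — the data are consistent with the 9:3:3:1 ratio.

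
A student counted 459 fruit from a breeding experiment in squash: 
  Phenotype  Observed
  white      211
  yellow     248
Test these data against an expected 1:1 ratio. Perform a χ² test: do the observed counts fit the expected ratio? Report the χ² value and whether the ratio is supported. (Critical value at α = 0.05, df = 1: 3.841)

2.983; consistent

Total ratio parts = 2. Expected numbers out of 459:
  white: 459 × 1/2 = 229.5
  yellow: 459 × 1/2 = 229.5
χ² = Σ (O − E)² / E
  white: (211 − 229.5)² / 229.5 = 1.4913
  yellow: (248 − 229.5)² / 229.5 = 1.4913
χ² = 1.4913 + 1.4913 = 2.9826 ≈ 2.983
Degrees of freedom = 2 − 1 = 1; critical value at α = 0.05 is 3.841.
Since 2.983 < 3.841, we fail to reject the null hypothesis — the data are consistent with the 1:1 ratio.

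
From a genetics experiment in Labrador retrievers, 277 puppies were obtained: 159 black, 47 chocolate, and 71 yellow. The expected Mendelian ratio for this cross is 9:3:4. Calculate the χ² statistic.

0.579

Under the 9:3:4 hypothesis (Σ ratio = 16, N = 277):
  black: 277 × 9/16 = 155.8125
  chocolate: 277 × 3/16 = 51.9375
  yellow: 277 × 4/16 = 69.25
χ² = Σ (O − E)² / E
  black: (159 − 155.8125)² / 155.8125 = 0.0652
  chocolate: (47 − 51.9375)² / 51.9375 = 0.4694
  yellow: (71 − 69.25)² / 69.25 = 0.0442
χ² = 0.0652 + 0.4694 + 0.0442 = 0.5788 ≈ 0.579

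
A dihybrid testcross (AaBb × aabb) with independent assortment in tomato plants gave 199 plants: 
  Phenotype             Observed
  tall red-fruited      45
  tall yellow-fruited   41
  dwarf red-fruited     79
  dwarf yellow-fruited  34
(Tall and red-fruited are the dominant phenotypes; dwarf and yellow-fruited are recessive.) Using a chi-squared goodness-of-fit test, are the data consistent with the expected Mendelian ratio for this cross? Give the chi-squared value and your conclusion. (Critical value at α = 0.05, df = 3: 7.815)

24.176; not consistent

A dihybrid testcross with independent assortment gives a 1:1:1:1 ratio.
Expected counts for N = 199 under a 1:1:1:1 ratio (total parts = 4):
  tall red-fruited: 199 × 1/4 = 49.75
  tall yellow-fruited: 199 × 1/4 = 49.75
  dwarf red-fruited: 199 × 1/4 = 49.75
  dwarf yellow-fruited: 199 × 1/4 = 49.75
χ² = Σ (O − E)² / E
  tall red-fruited: (45 − 49.75)² / 49.75 = 0.4535
  tall yellow-fruited: (41 − 49.75)² / 49.75 = 1.5389
  dwarf red-fruited: (79 − 49.75)² / 49.75 = 17.1972
  dwarf yellow-fruited: (34 − 49.75)² / 49.75 = 4.9862
χ² = 0.4535 + 1.5389 + 17.1972 + 4.9862 = 24.1758 ≈ 24.176
Degrees of freedom = 4 − 1 = 3; critical value at α = 0.05 is 7.815.
Since 24.176 > 7.815, we reject the null hypothesis — the data do not fit the 1:1:1:1 ratio.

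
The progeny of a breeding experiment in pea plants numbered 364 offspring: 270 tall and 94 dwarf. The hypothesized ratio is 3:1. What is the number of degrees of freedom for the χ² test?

A goodness-of-fit test with 2 phenotype classes has df = 2 − 1 = 1.

1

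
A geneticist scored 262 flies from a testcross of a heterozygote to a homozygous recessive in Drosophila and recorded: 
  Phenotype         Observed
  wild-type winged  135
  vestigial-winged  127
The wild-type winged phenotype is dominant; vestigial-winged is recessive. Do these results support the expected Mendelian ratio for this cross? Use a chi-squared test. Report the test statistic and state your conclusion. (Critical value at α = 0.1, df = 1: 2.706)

0.244; consistent

A testcross of a heterozygote (Aa × aa) gives a 1:1 phenotypic ratio.
Under the 1:1 hypothesis (Σ ratio = 2, N = 262):
  wild-type winged: 262 × 1/2 = 131
  vestigial-winged: 262 × 1/2 = 131
χ² = Σ (O − E)² / E
  wild-type winged: (135 − 131)² / 131 = 0.1221
  vestigial-winged: (127 − 131)² / 131 = 0.1221
χ² = 0.1221 + 0.1221 = 0.2442 ≈ 0.244
Degrees of freedom = 2 − 1 = 1; critical value at α = 0.1 is 2.706.
Since 0.244 < 2.706, we fail to reject the null hypothesis — the data are consistent with the 1:1 ratio.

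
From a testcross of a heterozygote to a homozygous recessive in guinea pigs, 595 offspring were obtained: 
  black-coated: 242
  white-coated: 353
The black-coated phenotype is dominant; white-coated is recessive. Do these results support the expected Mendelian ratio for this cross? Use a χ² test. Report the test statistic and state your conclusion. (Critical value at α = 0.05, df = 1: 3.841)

20.708; not consistent

A testcross of a heterozygote (Aa × aa) gives a 1:1 phenotypic ratio.
Total ratio parts = 2. Expected numbers out of 595:
  black-coated: 595 × 1/2 = 297.5
  white-coated: 595 × 1/2 = 297.5
χ² = Σ (O − E)² / E
  black-coated: (242 − 297.5)² / 297.5 = 10.3538
  white-coated: (353 − 297.5)² / 297.5 = 10.3538
χ² = 10.3538 + 10.3538 = 20.7076 ≈ 20.708
Degrees of freedom = 2 − 1 = 1; critical value at α = 0.05 is 3.841.
Since 20.708 > 3.841, we reject the null hypothesis — the data do not fit the 1:1 ratio.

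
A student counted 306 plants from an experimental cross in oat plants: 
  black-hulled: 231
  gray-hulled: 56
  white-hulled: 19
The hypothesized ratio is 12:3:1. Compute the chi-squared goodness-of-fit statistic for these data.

Total ratio parts = 16. Expected numbers out of 306:
  black-hulled: 306 × 12/16 = 229.5
  gray-hulled: 306 × 3/16 = 57.375
  white-hulled: 306 × 1/16 = 19.125
χ² = Σ (O − E)² / E
  black-hulled: (231 − 229.5)² / 229.5 = 0.0098
  gray-hulled: (56 − 57.375)² / 57.375 = 0.0330
  white-hulled: (19 − 19.125)² / 19.125 = 0.0008
χ² = 0.0098 + 0.0330 + 0.0008 = 0.0436 ≈ 0.044

0.044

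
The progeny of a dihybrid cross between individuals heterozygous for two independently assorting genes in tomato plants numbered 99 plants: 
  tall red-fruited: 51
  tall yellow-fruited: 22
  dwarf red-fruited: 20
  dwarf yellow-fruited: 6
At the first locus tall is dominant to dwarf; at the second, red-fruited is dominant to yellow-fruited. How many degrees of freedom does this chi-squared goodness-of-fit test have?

3

A dihybrid F₂ with independent assortment and complete dominance at both loci gives a 9:3:3:1 phenotypic ratio.
A goodness-of-fit test with 4 phenotype classes has df = 4 − 1 = 3.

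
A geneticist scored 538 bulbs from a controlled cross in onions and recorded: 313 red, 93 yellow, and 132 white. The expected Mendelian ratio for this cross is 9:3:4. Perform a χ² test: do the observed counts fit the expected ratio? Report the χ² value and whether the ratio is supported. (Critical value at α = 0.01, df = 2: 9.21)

Under the 9:3:4 hypothesis (Σ ratio = 16, N = 538):
  red: 538 × 9/16 = 302.625
  yellow: 538 × 3/16 = 100.875
  white: 538 × 4/16 = 134.5
χ² = Σ (O − E)² / E
  red: (313 − 302.625)² / 302.625 = 0.3557
  yellow: (93 − 100.875)² / 100.875 = 0.6148
  white: (132 − 134.5)² / 134.5 = 0.0465
χ² = 0.3557 + 0.6148 + 0.0465 = 1.017
Degrees of freedom = 3 − 1 = 2; critical value at α = 0.01 is 9.21.
Since 1.017 < 9.21, we fail to reject the null hypothesis — the data are consistent with the 9:3:4 ratio.

1.017; consistent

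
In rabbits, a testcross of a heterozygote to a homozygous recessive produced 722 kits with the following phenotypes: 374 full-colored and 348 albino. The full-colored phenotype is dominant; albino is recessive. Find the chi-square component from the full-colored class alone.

0.468

A testcross of a heterozygote (Aa × aa) gives a 1:1 phenotypic ratio.
Under the 1:1 hypothesis (Σ ratio = 2, N = 722):
  full-colored: 722 × 1/2 = 361
  albino: 722 × 1/2 = 361
Contribution of full-colored: (374 − 361)² / 361 = 0.4681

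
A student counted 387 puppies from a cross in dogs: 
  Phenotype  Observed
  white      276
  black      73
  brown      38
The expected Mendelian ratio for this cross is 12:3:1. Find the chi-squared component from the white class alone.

Under the 12:3:1 hypothesis (Σ ratio = 16, N = 387):
  white: 387 × 12/16 = 290.25
  black: 387 × 3/16 = 72.5625
  brown: 387 × 1/16 = 24.1875
Contribution of white: (276 − 290.25)² / 290.25 = 0.6996

0.700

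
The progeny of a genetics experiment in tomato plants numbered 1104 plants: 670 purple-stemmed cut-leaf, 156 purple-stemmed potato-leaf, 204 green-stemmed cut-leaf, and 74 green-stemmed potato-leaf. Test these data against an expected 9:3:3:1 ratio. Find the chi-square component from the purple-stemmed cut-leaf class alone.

Total ratio parts = 16. Expected numbers out of 1104:
  purple-stemmed cut-leaf: 1104 × 9/16 = 621
  purple-stemmed potato-leaf: 1104 × 3/16 = 207
  green-stemmed cut-leaf: 1104 × 3/16 = 207
  green-stemmed potato-leaf: 1104 × 1/16 = 69
Contribution of purple-stemmed cut-leaf: (670 − 621)² / 621 = 3.8663

3.866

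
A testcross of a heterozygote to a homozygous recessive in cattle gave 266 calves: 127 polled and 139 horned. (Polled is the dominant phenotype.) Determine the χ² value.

A testcross of a heterozygote (Aa × aa) gives a 1:1 phenotypic ratio.
Expected counts for N = 266 under a 1:1 ratio (total parts = 2):
  polled: 266 × 1/2 = 133
  horned: 266 × 1/2 = 133
χ² = Σ (O − E)² / E
  polled: (127 − 133)² / 133 = 0.2707
  horned: (139 − 133)² / 133 = 0.2707
χ² = 0.2707 + 0.2707 = 0.5414 ≈ 0.541

0.541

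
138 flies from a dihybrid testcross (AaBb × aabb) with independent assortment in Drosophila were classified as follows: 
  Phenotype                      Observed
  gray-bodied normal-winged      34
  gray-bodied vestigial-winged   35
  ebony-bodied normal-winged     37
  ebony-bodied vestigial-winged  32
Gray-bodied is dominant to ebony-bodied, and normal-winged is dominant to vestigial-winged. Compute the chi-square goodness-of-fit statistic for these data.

A dihybrid testcross with independent assortment gives a 1:1:1:1 ratio.
The 1:1:1:1 ratio has 4 parts, so with N = 138 the expected counts are:
  gray-bodied normal-winged: 138 × 1/4 = 34.5
  gray-bodied vestigial-winged: 138 × 1/4 = 34.5
  ebony-bodied normal-winged: 138 × 1/4 = 34.5
  ebony-bodied vestigial-winged: 138 × 1/4 = 34.5
χ² = Σ (O − E)² / E
  gray-bodied normal-winged: (34 − 34.5)² / 34.5 = 0.0072
  gray-bodied vestigial-winged: (35 − 34.5)² / 34.5 = 0.0072
  ebony-bodied normal-winged: (37 − 34.5)² / 34.5 = 0.1812
  ebony-bodied vestigial-winged: (32 − 34.5)² / 34.5 = 0.1812
χ² = 0.0072 + 0.0072 + 0.1812 + 0.1812 = 0.3768 ≈ 0.377

0.377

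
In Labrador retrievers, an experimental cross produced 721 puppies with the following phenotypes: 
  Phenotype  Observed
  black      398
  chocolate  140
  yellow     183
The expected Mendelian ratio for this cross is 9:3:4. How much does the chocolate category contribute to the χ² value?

Under the 9:3:4 hypothesis (Σ ratio = 16, N = 721):
  black: 721 × 9/16 = 405.5625
  chocolate: 721 × 3/16 = 135.1875
  yellow: 721 × 4/16 = 180.25
Contribution of chocolate: (140 − 135.1875)² / 135.1875 = 0.1713

0.171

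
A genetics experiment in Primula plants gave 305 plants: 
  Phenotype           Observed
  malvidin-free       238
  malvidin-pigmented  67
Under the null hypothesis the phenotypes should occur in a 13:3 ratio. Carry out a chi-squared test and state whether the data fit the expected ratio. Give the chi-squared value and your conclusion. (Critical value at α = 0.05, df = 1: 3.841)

The 13:3 ratio has 16 parts, so with N = 305 the expected counts are:
  malvidin-free: 305 × 13/16 = 247.8125
  malvidin-pigmented: 305 × 3/16 = 57.1875
χ² = Σ (O − E)² / E
  malvidin-free: (238 − 247.8125)² / 247.8125 = 0.3885
  malvidin-pigmented: (67 − 57.1875)² / 57.1875 = 1.6837
χ² = 0.3885 + 1.6837 = 2.0722 ≈ 2.072
Degrees of freedom = 2 − 1 = 1; critical value at α = 0.05 is 3.841.
Since 2.072 < 3.841, we fail to reject the null hypothesis — the data are consistent with the 13:3 ratio.

2.072; consistent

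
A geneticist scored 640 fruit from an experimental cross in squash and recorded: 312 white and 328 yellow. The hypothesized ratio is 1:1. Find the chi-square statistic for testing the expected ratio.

0.400

Expected counts for N = 640 under a 1:1 ratio (total parts = 2):
  white: 640 × 1/2 = 320
  yellow: 640 × 1/2 = 320
χ² = Σ (O − E)² / E
  white: (312 − 320)² / 320 = 0.2000
  yellow: (328 − 320)² / 320 = 0.2000
χ² = 0.2000 + 0.2000 = 0.400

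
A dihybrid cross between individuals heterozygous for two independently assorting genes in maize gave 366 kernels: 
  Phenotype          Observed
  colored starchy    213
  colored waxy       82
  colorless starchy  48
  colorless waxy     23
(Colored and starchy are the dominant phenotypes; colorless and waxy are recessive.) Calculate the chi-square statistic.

9.053

A dihybrid F₂ with independent assortment and complete dominance at both loci gives a 9:3:3:1 phenotypic ratio.
The 9:3:3:1 ratio has 16 parts, so with N = 366 the expected counts are:
  colored starchy: 366 × 9/16 = 205.875
  colored waxy: 366 × 3/16 = 68.625
  colorless starchy: 366 × 3/16 = 68.625
  colorless waxy: 366 × 1/16 = 22.875
χ² = Σ (O − E)² / E
  colored starchy: (213 − 205.875)² / 205.875 = 0.2466
  colored waxy: (82 − 68.625)² / 68.625 = 2.6068
  colorless starchy: (48 − 68.625)² / 68.625 = 6.1988
  colorless waxy: (23 − 22.875)² / 22.875 = 0.0007
χ² = 0.2466 + 2.6068 + 6.1988 + 0.0007 = 9.0529 ≈ 9.053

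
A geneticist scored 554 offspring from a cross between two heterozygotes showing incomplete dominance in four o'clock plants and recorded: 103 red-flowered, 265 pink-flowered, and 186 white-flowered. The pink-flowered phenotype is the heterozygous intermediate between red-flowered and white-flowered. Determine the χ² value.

With incomplete dominance, a heterozygote × heterozygote cross gives a 1:2:1 phenotypic ratio.
Under the 1:2:1 hypothesis (Σ ratio = 4, N = 554):
  red-flowered: 554 × 1/4 = 138.5
  pink-flowered: 554 × 2/4 = 277
  white-flowered: 554 × 1/4 = 138.5
χ² = Σ (O − E)² / E
  red-flowered: (103 − 138.5)² / 138.5 = 9.0993
  pink-flowered: (265 − 277)² / 277 = 0.5199
  white-flowered: (186 − 138.5)² / 138.5 = 16.2906
χ² = 9.0993 + 0.5199 + 16.2906 = 25.9098 ≈ 25.910

25.910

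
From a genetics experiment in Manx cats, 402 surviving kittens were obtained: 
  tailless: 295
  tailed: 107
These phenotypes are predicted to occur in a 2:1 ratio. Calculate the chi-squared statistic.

8.160

Expected counts for N = 402 under a 2:1 ratio (total parts = 3):
  tailless: 402 × 2/3 = 268
  tailed: 402 × 1/3 = 134
χ² = Σ (O − E)² / E
  tailless: (295 − 268)² / 268 = 2.7201
  tailed: (107 − 134)² / 134 = 5.4403
χ² = 2.7201 + 5.4403 = 8.1604 ≈ 8.160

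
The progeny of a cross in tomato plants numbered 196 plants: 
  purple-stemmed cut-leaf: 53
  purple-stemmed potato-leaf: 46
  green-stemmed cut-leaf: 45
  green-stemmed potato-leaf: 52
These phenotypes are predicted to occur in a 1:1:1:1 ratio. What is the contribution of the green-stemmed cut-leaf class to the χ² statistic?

Under the 1:1:1:1 hypothesis (Σ ratio = 4, N = 196):
  purple-stemmed cut-leaf: 196 × 1/4 = 49
  purple-stemmed potato-leaf: 196 × 1/4 = 49
  green-stemmed cut-leaf: 196 × 1/4 = 49
  green-stemmed potato-leaf: 196 × 1/4 = 49
Contribution of green-stemmed cut-leaf: (45 − 49)² / 49 = 0.3265

0.327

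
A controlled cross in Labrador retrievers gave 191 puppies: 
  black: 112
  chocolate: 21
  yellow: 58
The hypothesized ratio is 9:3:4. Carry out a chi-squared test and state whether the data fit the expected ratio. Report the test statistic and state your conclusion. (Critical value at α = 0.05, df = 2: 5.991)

8.521; not consistent

The 9:3:4 ratio has 16 parts, so with N = 191 the expected counts are:
  black: 191 × 9/16 = 107.4375
  chocolate: 191 × 3/16 = 35.8125
  yellow: 191 × 4/16 = 47.75
χ² = Σ (O − E)² / E
  black: (112 − 107.4375)² / 107.4375 = 0.1938
  chocolate: (21 − 35.8125)² / 35.8125 = 6.1266
  yellow: (58 − 47.75)² / 47.75 = 2.2003
χ² = 0.1938 + 6.1266 + 2.2003 = 8.5207 ≈ 8.521
Degrees of freedom = 3 − 1 = 2; critical value at α = 0.05 is 5.991.
Since 8.521 > 5.991, we reject the null hypothesis — the data do not fit the 9:3:4 ratio.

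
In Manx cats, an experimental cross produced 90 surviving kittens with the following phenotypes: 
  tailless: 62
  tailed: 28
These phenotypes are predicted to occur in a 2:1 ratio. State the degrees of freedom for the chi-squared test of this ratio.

1

A goodness-of-fit test with 2 phenotype classes has df = 2 − 1 = 1.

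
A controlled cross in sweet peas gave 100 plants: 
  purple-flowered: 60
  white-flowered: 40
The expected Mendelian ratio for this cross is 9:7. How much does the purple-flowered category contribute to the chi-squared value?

0.250

Total ratio parts = 16. Expected numbers out of 100:
  purple-flowered: 100 × 9/16 = 56.25
  white-flowered: 100 × 7/16 = 43.75
Contribution of purple-flowered: (60 − 56.25)² / 56.25 = 0.2500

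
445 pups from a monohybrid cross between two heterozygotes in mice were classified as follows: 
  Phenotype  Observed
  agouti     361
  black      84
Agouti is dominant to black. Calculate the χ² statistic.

8.900

For a monohybrid cross between heterozygotes with complete dominance, the expected phenotypic ratio is 3:1.
Total ratio parts = 4. Expected numbers out of 445:
  agouti: 445 × 3/4 = 333.75
  black: 445 × 1/4 = 111.25
χ² = Σ (O − E)² / E
  agouti: (361 − 333.75)² / 333.75 = 2.2249
  black: (84 − 111.25)² / 111.25 = 6.6747
χ² = 2.2249 + 6.6747 = 8.8996 ≈ 8.900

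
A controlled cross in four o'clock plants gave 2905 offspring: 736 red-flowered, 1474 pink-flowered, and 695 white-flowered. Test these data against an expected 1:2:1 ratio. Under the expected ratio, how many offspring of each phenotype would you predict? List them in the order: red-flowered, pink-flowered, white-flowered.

Total ratio parts = 4. Expected numbers out of 2905:
  red-flowered: 2905 × 1/4 = 726.25
  pink-flowered: 2905 × 2/4 = 1452.5
  white-flowered: 2905 × 1/4 = 726.25

726.25, 1452.5, 726.25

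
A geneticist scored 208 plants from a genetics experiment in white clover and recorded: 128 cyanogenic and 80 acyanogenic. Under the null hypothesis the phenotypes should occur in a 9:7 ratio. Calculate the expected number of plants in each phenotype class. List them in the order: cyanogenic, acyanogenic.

The 9:7 ratio has 16 parts, so with N = 208 the expected counts are:
  cyanogenic: 208 × 9/16 = 117
  acyanogenic: 208 × 7/16 = 91

117, 91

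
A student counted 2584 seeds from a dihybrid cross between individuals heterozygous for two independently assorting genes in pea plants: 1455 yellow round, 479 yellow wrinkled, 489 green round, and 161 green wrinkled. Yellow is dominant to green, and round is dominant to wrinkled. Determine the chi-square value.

0.107

A dihybrid F₂ with independent assortment and complete dominance at both loci gives a 9:3:3:1 phenotypic ratio.
Under the 9:3:3:1 hypothesis (Σ ratio = 16, N = 2584):
  yellow round: 2584 × 9/16 = 1453.5
  yellow wrinkled: 2584 × 3/16 = 484.5
  green round: 2584 × 3/16 = 484.5
  green wrinkled: 2584 × 1/16 = 161.5
χ² = Σ (O − E)² / E
  yellow round: (1455 − 1453.5)² / 1453.5 = 0.0015
  yellow wrinkled: (479 − 484.5)² / 484.5 = 0.0624
  green round: (489 − 484.5)² / 484.5 = 0.0418
  green wrinkled: (161 − 161.5)² / 161.5 = 0.0015
χ² = 0.0015 + 0.0624 + 0.0418 + 0.0015 = 0.1072 ≈ 0.107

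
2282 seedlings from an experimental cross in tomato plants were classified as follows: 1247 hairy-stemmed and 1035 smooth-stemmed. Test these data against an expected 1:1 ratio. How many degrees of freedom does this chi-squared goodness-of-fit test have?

A goodness-of-fit test with 2 phenotype classes has df = 2 − 1 = 1.

1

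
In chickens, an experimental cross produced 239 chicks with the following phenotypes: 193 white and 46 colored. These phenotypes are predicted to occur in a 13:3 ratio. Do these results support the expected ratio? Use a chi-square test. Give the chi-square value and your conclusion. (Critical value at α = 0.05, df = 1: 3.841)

Expected counts for N = 239 under a 13:3 ratio (total parts = 16):
  white: 239 × 13/16 = 194.1875
  colored: 239 × 3/16 = 44.8125
χ² = Σ (O − E)² / E
  white: (193 − 194.1875)² / 194.1875 = 0.0073
  colored: (46 − 44.8125)² / 44.8125 = 0.0315
χ² = 0.0073 + 0.0315 = 0.0388 ≈ 0.039
Degrees of freedom = 2 − 1 = 1; critical value at α = 0.05 is 3.841.
Since 0.039 < 3.841, we fail to reject the null hypothesis — the data are consistent with the 13:3 ratio.

0.039; consistent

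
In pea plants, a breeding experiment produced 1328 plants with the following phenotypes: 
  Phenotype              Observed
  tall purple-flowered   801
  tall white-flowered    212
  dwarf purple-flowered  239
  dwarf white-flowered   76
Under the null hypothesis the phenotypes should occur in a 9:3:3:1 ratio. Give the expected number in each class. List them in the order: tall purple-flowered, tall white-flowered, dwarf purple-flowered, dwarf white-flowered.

Under the 9:3:3:1 hypothesis (Σ ratio = 16, N = 1328):
  tall purple-flowered: 1328 × 9/16 = 747
  tall white-flowered: 1328 × 3/16 = 249
  dwarf purple-flowered: 1328 × 3/16 = 249
  dwarf white-flowered: 1328 × 1/16 = 83

747, 249, 249, 83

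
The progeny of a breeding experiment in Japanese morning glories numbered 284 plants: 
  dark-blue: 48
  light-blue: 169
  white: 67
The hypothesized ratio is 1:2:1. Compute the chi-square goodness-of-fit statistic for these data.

12.810

Total ratio parts = 4. Expected numbers out of 284:
  dark-blue: 284 × 1/4 = 71
  light-blue: 284 × 2/4 = 142
  white: 284 × 1/4 = 71
χ² = Σ (O − E)² / E
  dark-blue: (48 − 71)² / 71 = 7.4507
  light-blue: (169 − 142)² / 142 = 5.1338
  white: (67 − 71)² / 71 = 0.2254
χ² = 7.4507 + 5.1338 + 0.2254 = 12.8099 ≈ 12.810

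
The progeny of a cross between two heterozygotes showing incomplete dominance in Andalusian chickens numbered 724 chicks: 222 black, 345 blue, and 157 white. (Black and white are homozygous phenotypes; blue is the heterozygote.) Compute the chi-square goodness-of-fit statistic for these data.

With incomplete dominance, a heterozygote × heterozygote cross gives a 1:2:1 phenotypic ratio.
Under the 1:2:1 hypothesis (Σ ratio = 4, N = 724):
  black: 724 × 1/4 = 181
  blue: 724 × 2/4 = 362
  white: 724 × 1/4 = 181
χ² = Σ (O − E)² / E
  black: (222 − 181)² / 181 = 9.2873
  blue: (345 − 362)² / 362 = 0.7983
  white: (157 − 181)² / 181 = 3.1823
χ² = 9.2873 + 0.7983 + 3.1823 = 13.2679 ≈ 13.268

13.268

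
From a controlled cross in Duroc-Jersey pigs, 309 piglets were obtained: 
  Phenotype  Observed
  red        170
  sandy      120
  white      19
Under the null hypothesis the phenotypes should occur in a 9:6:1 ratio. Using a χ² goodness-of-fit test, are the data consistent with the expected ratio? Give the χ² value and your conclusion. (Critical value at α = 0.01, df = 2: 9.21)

The 9:6:1 ratio has 16 parts, so with N = 309 the expected counts are:
  red: 309 × 9/16 = 173.8125
  sandy: 309 × 6/16 = 115.875
  white: 309 × 1/16 = 19.3125
χ² = Σ (O − E)² / E
  red: (170 − 173.8125)² / 173.8125 = 0.0836
  sandy: (120 − 115.875)² / 115.875 = 0.1468
  white: (19 − 19.3125)² / 19.3125 = 0.0051
χ² = 0.0836 + 0.1468 + 0.0051 = 0.2355 ≈ 0.236
Degrees of freedom = 3 − 1 = 2; critical value at α = 0.01 is 9.21.
Since 0.236 < 9.21, we fail to reject the null hypothesis — the data are consistent with the 9:6:1 ratio.

0.236; consistent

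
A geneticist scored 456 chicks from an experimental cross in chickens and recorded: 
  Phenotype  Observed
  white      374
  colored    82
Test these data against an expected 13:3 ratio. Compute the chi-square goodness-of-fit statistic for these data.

Under the 13:3 hypothesis (Σ ratio = 16, N = 456):
  white: 456 × 13/16 = 370.5
  colored: 456 × 3/16 = 85.5
χ² = Σ (O − E)² / E
  white: (374 − 370.5)² / 370.5 = 0.0331
  colored: (82 − 85.5)² / 85.5 = 0.1433
χ² = 0.0331 + 0.1433 = 0.1764 ≈ 0.176

0.176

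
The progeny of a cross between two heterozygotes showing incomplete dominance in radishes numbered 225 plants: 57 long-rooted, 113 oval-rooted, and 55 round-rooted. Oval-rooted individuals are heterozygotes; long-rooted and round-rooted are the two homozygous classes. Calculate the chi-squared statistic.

0.040

With incomplete dominance, a heterozygote × heterozygote cross gives a 1:2:1 phenotypic ratio.
Expected counts for N = 225 under a 1:2:1 ratio (total parts = 4):
  long-rooted: 225 × 1/4 = 56.25
  oval-rooted: 225 × 2/4 = 112.5
  round-rooted: 225 × 1/4 = 56.25
χ² = Σ (O − E)² / E
  long-rooted: (57 − 56.25)² / 56.25 = 0.0100
  oval-rooted: (113 − 112.5)² / 112.5 = 0.0022
  round-rooted: (55 − 56.25)² / 56.25 = 0.0278
χ² = 0.0100 + 0.0022 + 0.0278 = 0.040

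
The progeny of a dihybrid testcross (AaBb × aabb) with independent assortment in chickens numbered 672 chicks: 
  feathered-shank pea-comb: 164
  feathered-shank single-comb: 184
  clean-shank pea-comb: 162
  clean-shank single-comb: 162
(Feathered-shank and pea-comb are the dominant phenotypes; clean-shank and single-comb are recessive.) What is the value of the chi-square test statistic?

2.048

A dihybrid testcross with independent assortment gives a 1:1:1:1 ratio.
Expected counts for N = 672 under a 1:1:1:1 ratio (total parts = 4):
  feathered-shank pea-comb: 672 × 1/4 = 168
  feathered-shank single-comb: 672 × 1/4 = 168
  clean-shank pea-comb: 672 × 1/4 = 168
  clean-shank single-comb: 672 × 1/4 = 168
χ² = Σ (O − E)² / E
  feathered-shank pea-comb: (164 − 168)² / 168 = 0.0952
  feathered-shank single-comb: (184 − 168)² / 168 = 1.5238
  clean-shank pea-comb: (162 − 168)² / 168 = 0.2143
  clean-shank single-comb: (162 − 168)² / 168 = 0.2143
χ² = 0.0952 + 1.5238 + 0.2143 + 0.2143 = 2.0476 ≈ 2.048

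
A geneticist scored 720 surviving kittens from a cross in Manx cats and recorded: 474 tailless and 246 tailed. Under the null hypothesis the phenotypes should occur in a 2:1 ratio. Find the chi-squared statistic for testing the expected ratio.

Under the 2:1 hypothesis (Σ ratio = 3, N = 720):
  tailless: 720 × 2/3 = 480
  tailed: 720 × 1/3 = 240
χ² = Σ (O − E)² / E
  tailless: (474 − 480)² / 480 = 0.0750
  tailed: (246 − 240)² / 240 = 0.1500
χ² = 0.0750 + 0.1500 = 0.225

0.225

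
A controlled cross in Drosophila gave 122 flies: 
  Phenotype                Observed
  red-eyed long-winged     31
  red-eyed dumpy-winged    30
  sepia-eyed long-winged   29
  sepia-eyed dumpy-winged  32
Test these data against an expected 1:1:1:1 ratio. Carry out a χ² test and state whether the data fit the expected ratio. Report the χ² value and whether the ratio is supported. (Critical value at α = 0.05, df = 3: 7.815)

0.164; consistent

Under the 1:1:1:1 hypothesis (Σ ratio = 4, N = 122):
  red-eyed long-winged: 122 × 1/4 = 30.5
  red-eyed dumpy-winged: 122 × 1/4 = 30.5
  sepia-eyed long-winged: 122 × 1/4 = 30.5
  sepia-eyed dumpy-winged: 122 × 1/4 = 30.5
χ² = Σ (O − E)² / E
  red-eyed long-winged: (31 − 30.5)² / 30.5 = 0.0082
  red-eyed dumpy-winged: (30 − 30.5)² / 30.5 = 0.0082
  sepia-eyed long-winged: (29 − 30.5)² / 30.5 = 0.0738
  sepia-eyed dumpy-winged: (32 − 30.5)² / 30.5 = 0.0738
χ² = 0.0082 + 0.0082 + 0.0738 + 0.0738 = 0.164
Degrees of freedom = 4 − 1 = 3; critical value at α = 0.05 is 7.815.
Since 0.164 < 7.815, we fail to reject the null hypothesis — the data are consistent with the 1:1:1:1 ratio.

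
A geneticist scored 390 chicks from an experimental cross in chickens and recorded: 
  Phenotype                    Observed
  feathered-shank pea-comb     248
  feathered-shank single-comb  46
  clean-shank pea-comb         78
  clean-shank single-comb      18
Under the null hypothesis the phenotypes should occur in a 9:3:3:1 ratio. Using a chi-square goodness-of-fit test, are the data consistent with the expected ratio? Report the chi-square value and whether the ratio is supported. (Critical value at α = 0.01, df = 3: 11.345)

Total ratio parts = 16. Expected numbers out of 390:
  feathered-shank pea-comb: 390 × 9/16 = 219.375
  feathered-shank single-comb: 390 × 3/16 = 73.125
  clean-shank pea-comb: 390 × 3/16 = 73.125
  clean-shank single-comb: 390 × 1/16 = 24.375
χ² = Σ (O − E)² / E
  feathered-shank pea-comb: (248 − 219.375)² / 219.375 = 3.7351
  feathered-shank single-comb: (46 − 73.125)² / 73.125 = 10.0618
  clean-shank pea-comb: (78 − 73.125)² / 73.125 = 0.3250
  clean-shank single-comb: (18 − 24.375)² / 24.375 = 1.6673
χ² = 3.7351 + 10.0618 + 0.3250 + 1.6673 = 15.7892 ≈ 15.789
Degrees of freedom = 4 − 1 = 3; critical value at α = 0.01 is 11.345.
Since 15.789 > 11.345, we reject the null hypothesis — the data do not fit the 9:3:3:1 ratio.

15.789; not consistent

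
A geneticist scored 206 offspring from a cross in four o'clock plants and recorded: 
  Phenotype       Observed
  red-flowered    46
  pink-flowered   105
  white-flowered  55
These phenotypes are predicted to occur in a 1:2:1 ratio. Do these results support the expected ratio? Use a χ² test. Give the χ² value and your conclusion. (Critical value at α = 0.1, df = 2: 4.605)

0.864; consistent

The 1:2:1 ratio has 4 parts, so with N = 206 the expected counts are:
  red-flowered: 206 × 1/4 = 51.5
  pink-flowered: 206 × 2/4 = 103
  white-flowered: 206 × 1/4 = 51.5
χ² = Σ (O − E)² / E
  red-flowered: (46 − 51.5)² / 51.5 = 0.5874
  pink-flowered: (105 − 103)² / 103 = 0.0388
  white-flowered: (55 − 51.5)² / 51.5 = 0.2379
χ² = 0.5874 + 0.0388 + 0.2379 = 0.8641 ≈ 0.864
Degrees of freedom = 3 − 1 = 2; critical value at α = 0.1 is 4.605.
Since 0.864 < 4.605, we fail to reject the null hypothesis — the data are consistent with the 1:2:1 ratio.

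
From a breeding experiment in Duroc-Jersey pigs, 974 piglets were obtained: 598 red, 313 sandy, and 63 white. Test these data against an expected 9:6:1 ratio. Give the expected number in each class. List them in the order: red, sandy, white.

Expected counts for N = 974 under a 9:6:1 ratio (total parts = 16):
  red: 974 × 9/16 = 547.875
  sandy: 974 × 6/16 = 365.25
  white: 974 × 1/16 = 60.875

547.875, 365.25, 60.875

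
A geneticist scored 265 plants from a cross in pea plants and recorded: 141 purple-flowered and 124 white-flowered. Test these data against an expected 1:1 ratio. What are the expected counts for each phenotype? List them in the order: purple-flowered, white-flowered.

Under the 1:1 hypothesis (Σ ratio = 2, N = 265):
  purple-flowered: 265 × 1/2 = 132.5
  white-flowered: 265 × 1/2 = 132.5

132.5, 132.5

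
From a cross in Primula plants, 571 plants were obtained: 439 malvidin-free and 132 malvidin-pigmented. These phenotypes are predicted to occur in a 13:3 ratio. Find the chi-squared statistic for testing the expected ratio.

Expected counts for N = 571 under a 13:3 ratio (total parts = 16):
  malvidin-free: 571 × 13/16 = 463.9375
  malvidin-pigmented: 571 × 3/16 = 107.0625
χ² = Σ (O − E)² / E
  malvidin-free: (439 − 463.9375)² / 463.9375 = 1.3404
  malvidin-pigmented: (132 − 107.0625)² / 107.0625 = 5.8086
χ² = 1.3404 + 5.8086 = 7.149

7.149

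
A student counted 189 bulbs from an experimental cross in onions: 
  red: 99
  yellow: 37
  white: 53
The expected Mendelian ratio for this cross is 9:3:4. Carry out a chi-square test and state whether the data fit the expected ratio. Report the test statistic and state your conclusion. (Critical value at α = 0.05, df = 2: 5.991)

1.272; consistent

Under the 9:3:4 hypothesis (Σ ratio = 16, N = 189):
  red: 189 × 9/16 = 106.3125
  yellow: 189 × 3/16 = 35.4375
  white: 189 × 4/16 = 47.25
χ² = Σ (O − E)² / E
  red: (99 − 106.3125)² / 106.3125 = 0.5030
  yellow: (37 − 35.4375)² / 35.4375 = 0.0689
  white: (53 − 47.25)² / 47.25 = 0.6997
χ² = 0.5030 + 0.0689 + 0.6997 = 1.2716 ≈ 1.272
Degrees of freedom = 3 − 1 = 2; critical value at α = 0.05 is 5.991.
Since 1.272 < 5.991, we fail to reject the null hypothesis — the data are consistent with the 9:3:4 ratio.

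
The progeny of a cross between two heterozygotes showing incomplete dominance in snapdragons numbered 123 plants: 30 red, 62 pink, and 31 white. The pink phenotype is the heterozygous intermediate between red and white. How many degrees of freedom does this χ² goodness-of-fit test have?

2

With incomplete dominance, a heterozygote × heterozygote cross gives a 1:2:1 phenotypic ratio.
A goodness-of-fit test with 3 phenotype classes has df = 3 − 1 = 2.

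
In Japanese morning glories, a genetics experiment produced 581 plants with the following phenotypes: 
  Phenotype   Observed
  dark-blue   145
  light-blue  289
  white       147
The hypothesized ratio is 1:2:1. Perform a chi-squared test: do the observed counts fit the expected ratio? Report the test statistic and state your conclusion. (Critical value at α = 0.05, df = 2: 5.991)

0.029; consistent

Under the 1:2:1 hypothesis (Σ ratio = 4, N = 581):
  dark-blue: 581 × 1/4 = 145.25
  light-blue: 581 × 2/4 = 290.5
  white: 581 × 1/4 = 145.25
χ² = Σ (O − E)² / E
  dark-blue: (145 − 145.25)² / 145.25 = 0.0004
  light-blue: (289 − 290.5)² / 290.5 = 0.0077
  white: (147 − 145.25)² / 145.25 = 0.0211
χ² = 0.0004 + 0.0077 + 0.0211 = 0.0292 ≈ 0.029
Degrees of freedom = 3 − 1 = 2; critical value at α = 0.05 is 5.991.
Since 0.029 < 5.991, we fail to reject the null hypothesis — the data are consistent with the 1:2:1 ratio.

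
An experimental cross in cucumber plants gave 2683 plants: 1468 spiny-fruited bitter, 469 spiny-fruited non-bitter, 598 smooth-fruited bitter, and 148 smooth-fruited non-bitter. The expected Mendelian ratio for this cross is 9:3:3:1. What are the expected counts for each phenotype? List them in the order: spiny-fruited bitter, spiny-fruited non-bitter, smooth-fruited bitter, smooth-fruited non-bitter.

1509.1875, 503.0625, 503.0625, 167.6875

The 9:3:3:1 ratio has 16 parts, so with N = 2683 the expected counts are:
  spiny-fruited bitter: 2683 × 9/16 = 1509.1875
  spiny-fruited non-bitter: 2683 × 3/16 = 503.0625
  smooth-fruited bitter: 2683 × 3/16 = 503.0625
  smooth-fruited non-bitter: 2683 × 1/16 = 167.6875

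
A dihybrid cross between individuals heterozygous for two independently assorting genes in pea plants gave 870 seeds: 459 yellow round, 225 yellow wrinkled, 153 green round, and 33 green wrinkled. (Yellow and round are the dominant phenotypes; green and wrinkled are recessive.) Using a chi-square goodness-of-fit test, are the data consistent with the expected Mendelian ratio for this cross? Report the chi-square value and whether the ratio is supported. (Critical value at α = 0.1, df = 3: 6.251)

34.386; not consistent

A dihybrid F₂ with independent assortment and complete dominance at both loci gives a 9:3:3:1 phenotypic ratio.
Expected counts for N = 870 under a 9:3:3:1 ratio (total parts = 16):
  yellow round: 870 × 9/16 = 489.375
  yellow wrinkled: 870 × 3/16 = 163.125
  green round: 870 × 3/16 = 163.125
  green wrinkled: 870 × 1/16 = 54.375
χ² = Σ (O − E)² / E
  yellow round: (459 − 489.375)² / 489.375 = 1.8853
  yellow wrinkled: (225 − 163.125)² / 163.125 = 23.4698
  green round: (153 − 163.125)² / 163.125 = 0.6284
  green wrinkled: (33 − 54.375)² / 54.375 = 8.4026
χ² = 1.8853 + 23.4698 + 0.6284 + 8.4026 = 34.3861 ≈ 34.386
Degrees of freedom = 4 − 1 = 3; critical value at α = 0.1 is 6.251.
Since 34.386 > 6.251, we reject the null hypothesis — the data do not fit the 9:3:3:1 ratio.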